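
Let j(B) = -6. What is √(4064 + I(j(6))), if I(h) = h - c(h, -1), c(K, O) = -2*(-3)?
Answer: 2*√1013 ≈ 63.655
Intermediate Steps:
c(K, O) = 6
I(h) = -6 + h (I(h) = h - 1*6 = h - 6 = -6 + h)
√(4064 + I(j(6))) = √(4064 + (-6 - 6)) = √(4064 - 12) = √4052 = 2*√1013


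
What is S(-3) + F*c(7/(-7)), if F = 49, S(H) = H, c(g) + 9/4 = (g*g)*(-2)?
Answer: -845/4 ≈ -211.25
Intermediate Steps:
c(g) = -9/4 - 2*g² (c(g) = -9/4 + (g*g)*(-2) = -9/4 + g²*(-2) = -9/4 - 2*g²)
S(-3) + F*c(7/(-7)) = -3 + 49*(-9/4 - 2*1²) = -3 + 49*(-9/4 - 2*(-1)²) = -3 + 49*(-9/4 - 2*1) = -3 + 49*(-9/4 - 2) = -3 + 49*(-17/4) = -3 - 833/4 = -845/4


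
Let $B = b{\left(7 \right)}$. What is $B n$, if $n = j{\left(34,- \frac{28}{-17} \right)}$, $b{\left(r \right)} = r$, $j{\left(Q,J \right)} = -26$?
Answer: $-182$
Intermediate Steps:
$B = 7$
$n = -26$
$B n = 7 \left(-26\right) = -182$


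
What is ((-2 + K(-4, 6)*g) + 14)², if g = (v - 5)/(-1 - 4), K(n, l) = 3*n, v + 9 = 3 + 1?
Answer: 144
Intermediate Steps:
v = -5 (v = -9 + (3 + 1) = -9 + 4 = -5)
g = 2 (g = (-5 - 5)/(-1 - 4) = -10/(-5) = -10*(-⅕) = 2)
((-2 + K(-4, 6)*g) + 14)² = ((-2 + (3*(-4))*2) + 14)² = ((-2 - 12*2) + 14)² = ((-2 - 24) + 14)² = (-26 + 14)² = (-12)² = 144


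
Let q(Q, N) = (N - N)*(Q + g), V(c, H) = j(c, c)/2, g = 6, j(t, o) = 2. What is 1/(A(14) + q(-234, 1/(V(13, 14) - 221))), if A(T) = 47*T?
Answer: 1/658 ≈ 0.0015198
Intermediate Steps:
V(c, H) = 1 (V(c, H) = 2/2 = 2*(½) = 1)
q(Q, N) = 0 (q(Q, N) = (N - N)*(Q + 6) = 0*(6 + Q) = 0)
1/(A(14) + q(-234, 1/(V(13, 14) - 221))) = 1/(47*14 + 0) = 1/(658 + 0) = 1/658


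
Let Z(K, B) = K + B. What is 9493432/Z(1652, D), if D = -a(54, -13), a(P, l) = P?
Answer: 4746716/799 ≈ 5940.8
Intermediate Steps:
D = -54 (D = -1*54 = -54)
Z(K, B) = B + K
9493432/Z(1652, D) = 9493432/(-54 + 1652) = 9493432/1598 = 9493432*(1/1598) = 4746716/799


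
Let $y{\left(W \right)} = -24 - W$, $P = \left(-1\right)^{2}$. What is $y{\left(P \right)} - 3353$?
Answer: $-3378$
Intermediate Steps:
$P = 1$
$y{\left(P \right)} - 3353 = \left(-24 - 1\right) - 3353 = -25 - 3353 = -3378$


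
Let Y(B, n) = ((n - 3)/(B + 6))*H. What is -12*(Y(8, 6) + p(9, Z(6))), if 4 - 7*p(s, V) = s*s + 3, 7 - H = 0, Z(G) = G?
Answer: 834/7 ≈ 119.14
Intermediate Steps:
H = 7 (H = 7 - 1*0 = 7 + 0 = 7)
p(s, V) = ⅐ - s²/7 (p(s, V) = 4/7 - (s*s + 3)/7 = 4/7 - (s² + 3)/7 = 4/7 - (3 + s²)/7 = 4/7 + (-3/7 - s²/7) = ⅐ - s²/7)
Y(B, n) = 7*(-3 + n)/(6 + B) (Y(B, n) = ((n - 3)/(B + 6))*7 = ((-3 + n)/(6 + B))*7 = 7*(-3 + n)/(6 + B))
-12*(Y(8, 6) + p(9, Z(6))) = -12*(7*(-3 + 6)/(6 + 8) + (⅐ - ⅐*9²)) = -12*(7*3/14 + (⅐ - ⅐*81)) = -12*(7*(1/14)*3 + (⅐ - 81/7)) = -12*(3/2 - 80/7) = -12*(-139/14) = 834/7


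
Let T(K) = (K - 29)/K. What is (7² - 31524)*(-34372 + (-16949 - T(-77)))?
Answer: 124383628925/77 ≈ 1.6154e+9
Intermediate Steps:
T(K) = (-29 + K)/K
(7² - 31524)*(-34372 + (-16949 - T(-77))) = (7² - 31524)*(-34372 + (-16949 - (-29 - 77)/(-77))) = (49 - 31524)*(-34372 + (-16949 - (-1)*(-106)/77)) = -31475*(-34372 + (-16949 - 1*106/77)) = -31475*(-34372 + (-16949 - 106/77)) = -31475*(-34372 - 1305179/77) = -31475*(-3951823/77) = 124383628925/77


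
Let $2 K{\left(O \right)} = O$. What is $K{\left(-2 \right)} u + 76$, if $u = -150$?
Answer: $226$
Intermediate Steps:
$K{\left(O \right)} = \frac{O}{2}$
$K{\left(-2 \right)} u + 76 = \frac{1}{2} \left(-2\right) \left(-150\right) + 76 = \left(-1\right) \left(-150\right) + 76 = 150 + 76 = 226$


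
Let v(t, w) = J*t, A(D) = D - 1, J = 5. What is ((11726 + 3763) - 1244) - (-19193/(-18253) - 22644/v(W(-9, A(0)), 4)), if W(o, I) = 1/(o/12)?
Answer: 989983261/91265 ≈ 10847.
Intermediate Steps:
A(D) = -1 + D
W(o, I) = 12/o (W(o, I) = 1/(o*(1/12)) = 1/(o/12) = 12/o)
v(t, w) = 5*t
((11726 + 3763) - 1244) - (-19193/(-18253) - 22644/v(W(-9, A(0)), 4)) = ((11726 + 3763) - 1244) - (-19193/(-18253) - 22644/(5*(12/(-9)))) = (15489 - 1244) - (-19193*(-1/18253) - 22644/(5*(12*(-⅑)))) = 14245 - (19193/18253 - 22644/(5*(-4/3))) = 14245 - (19193/18253 - 22644/(-20/3)) = 14245 - (19193/18253 - 22644*(-3/20)) = 14245 - (19193/18253 + 16983/5) = 14245 - 1*310086664/91265 = 14245 - 310086664/91265 = 989983261/91265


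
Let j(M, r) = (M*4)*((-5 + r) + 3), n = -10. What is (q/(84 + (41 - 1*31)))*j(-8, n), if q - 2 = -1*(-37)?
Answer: 7488/47 ≈ 159.32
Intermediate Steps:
j(M, r) = 4*M*(-2 + r) (j(M, r) = (4*M)*(-2 + r) = 4*M*(-2 + r))
q = 39 (q = 2 - 1*(-37) = 2 + 37 = 39)
(q/(84 + (41 - 1*31)))*j(-8, n) = (39/(84 + (41 - 1*31)))*(4*(-8)*(-2 - 10)) = (39/(84 + (41 - 31)))*(4*(-8)*(-12)) = (39/(84 + 10))*384 = (39/94)*384 = 7488/47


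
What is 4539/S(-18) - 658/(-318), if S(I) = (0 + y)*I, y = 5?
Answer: -25633/530 ≈ -48.364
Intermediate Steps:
S(I) = 5*I (S(I) = (0 + 5)*I = 5*I)
4539/S(-18) - 658/(-318) = 4539/((5*(-18))) - 658/(-318) = 4539/(-90) - 658*(-1/318) = 4539*(-1/90) + 329/159 = -1513/30 + 329/159 = -25633/530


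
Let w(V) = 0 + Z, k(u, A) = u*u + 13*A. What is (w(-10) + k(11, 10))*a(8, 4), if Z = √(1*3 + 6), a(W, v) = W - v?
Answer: 1016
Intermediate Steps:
Z = 3 (Z = √(3 + 6) = √9 = 3)
k(u, A) = u² + 13*A
w(V) = 3 (w(V) = 0 + 3 = 3)
(w(-10) + k(11, 10))*a(8, 4) = (3 + (11² + 13*10))*(8 - 1*4) = (3 + (121 + 130))*(8 - 4) = (3 + 251)*4 = 254*4 = 1016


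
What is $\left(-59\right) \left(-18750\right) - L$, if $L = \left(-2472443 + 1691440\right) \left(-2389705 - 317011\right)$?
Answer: $-2113952209898$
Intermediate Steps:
$L = 2113953316148$ ($L = \left(-781003\right) \left(-2706716\right) = 2113953316148$)
$\left(-59\right) \left(-18750\right) - L = \left(-59\right) \left(-18750\right) - 2113953316148 = 1106250 - 2113953316148 = -2113952209898$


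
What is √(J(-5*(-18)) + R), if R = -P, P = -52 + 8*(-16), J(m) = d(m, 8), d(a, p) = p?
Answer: 2*√47 ≈ 13.711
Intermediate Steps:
J(m) = 8
P = -180 (P = -52 - 128 = -180)
R = 180 (R = -1*(-180) = 180)
√(J(-5*(-18)) + R) = √(8 + 180) = √188 = 2*√47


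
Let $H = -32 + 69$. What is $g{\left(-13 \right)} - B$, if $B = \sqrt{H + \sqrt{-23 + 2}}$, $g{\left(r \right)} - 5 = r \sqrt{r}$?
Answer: $5 - \sqrt{37 + i \sqrt{21}} - 13 i \sqrt{13} \approx -1.0944 - 47.248 i$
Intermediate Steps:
$g{\left(r \right)} = 5 + r^{\frac{3}{2}}$ ($g{\left(r \right)} = 5 + r \sqrt{r} = 5 + r^{\frac{3}{2}}$)
$H = 37$
$B = \sqrt{37 + i \sqrt{21}}$ ($B = \sqrt{37 + \sqrt{-23 + 2}} = \sqrt{37 + \sqrt{-21}} = \sqrt{37 + i \sqrt{21}} \approx 6.0944 + 0.37597 i$)
$g{\left(-13 \right)} - B = \left(5 + \left(-13\right)^{\frac{3}{2}}\right) - \sqrt{37 + i \sqrt{21}} = \left(5 - 13 i \sqrt{13}\right) - \sqrt{37 + i \sqrt{21}} = 5 - \sqrt{37 + i \sqrt{21}} - 13 i \sqrt{13}$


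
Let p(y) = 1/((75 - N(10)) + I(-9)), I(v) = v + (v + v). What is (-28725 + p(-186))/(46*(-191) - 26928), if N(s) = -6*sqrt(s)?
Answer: 332389/413262 + sqrt(10)/11571336 ≈ 0.80431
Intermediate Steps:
I(v) = 3*v (I(v) = v + 2*v = 3*v)
p(y) = 1/(48 + 6*sqrt(10)) (p(y) = 1/((75 - (-6)*sqrt(10)) + 3*(-9)) = 1/((75 + 6*sqrt(10)) - 27) = 1/(48 + 6*sqrt(10)))
(-28725 + p(-186))/(46*(-191) - 26928) = (-28725 + (2/81 - sqrt(10)/324))/(46*(-191) - 26928) = (-2326723/81 - sqrt(10)/324)/(-8786 - 26928) = (-2326723/81 - sqrt(10)/324)/(-35714) = (-2326723/81 - sqrt(10)/324)*(-1/35714) = 332389/413262 + sqrt(10)/11571336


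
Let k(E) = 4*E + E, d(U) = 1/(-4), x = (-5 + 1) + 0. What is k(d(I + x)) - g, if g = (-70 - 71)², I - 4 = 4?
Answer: -79529/4 ≈ -19882.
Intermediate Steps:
I = 8 (I = 4 + 4 = 8)
x = -4 (x = -4 + 0 = -4)
g = 19881 (g = (-141)² = 19881)
d(U) = -¼
k(E) = 5*E
k(d(I + x)) - g = 5*(-¼) - 1*19881 = -5/4 - 19881 = -79529/4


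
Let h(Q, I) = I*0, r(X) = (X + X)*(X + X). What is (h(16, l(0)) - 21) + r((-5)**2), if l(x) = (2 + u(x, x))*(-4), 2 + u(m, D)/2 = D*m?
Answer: 2479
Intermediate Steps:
u(m, D) = -4 + 2*D*m (u(m, D) = -4 + 2*(D*m) = -4 + 2*D*m)
r(X) = 4*X**2 (r(X) = (2*X)*(2*X) = 4*X**2)
l(x) = 8 - 8*x**2 (l(x) = (2 + (-4 + 2*x*x))*(-4) = (2 + (-4 + 2*x**2))*(-4) = (-2 + 2*x**2)*(-4) = 8 - 8*x**2)
h(Q, I) = 0
(h(16, l(0)) - 21) + r((-5)**2) = (0 - 21) + 4*((-5)**2)**2 = -21 + 4*25**2 = -21 + 4*625 = -21 + 2500 = 2479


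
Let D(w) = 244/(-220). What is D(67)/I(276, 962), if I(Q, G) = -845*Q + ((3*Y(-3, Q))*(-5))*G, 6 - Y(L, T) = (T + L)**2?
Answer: -61/59132351850 ≈ -1.0316e-9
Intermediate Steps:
Y(L, T) = 6 - (L + T)**2 (Y(L, T) = 6 - (T + L)**2 = 6 - (L + T)**2)
D(w) = -61/55 (D(w) = 244*(-1/220) = -61/55)
I(Q, G) = -845*Q + G*(-90 + 15*(-3 + Q)**2) (I(Q, G) = -845*Q + ((3*(6 - (-3 + Q)**2))*(-5))*G = -845*Q + ((18 - 3*(-3 + Q)**2)*(-5))*G = -845*Q + (-90 + 15*(-3 + Q)**2)*G = -845*Q + G*(-90 + 15*(-3 + Q)**2))
D(67)/I(276, 962) = -61/(55*(-845*276 + 15*962*(-6 + (-3 + 276)**2))) = -61/(55*(-233220 + 15*962*(-6 + 273**2))) = -61/(55*(-233220 + 15*962*(-6 + 74529))) = -61/(55*(-233220 + 15*962*74523)) = -61/(55*(-233220 + 1075366890)) = -61/55/1075133670 = -61/55*1/1075133670 = -61/59132351850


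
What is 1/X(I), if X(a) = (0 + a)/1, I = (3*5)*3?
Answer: 1/45 ≈ 0.022222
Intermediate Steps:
I = 45 (I = 15*3 = 45)
X(a) = a (X(a) = a*1 = a)
1/X(I) = 1/45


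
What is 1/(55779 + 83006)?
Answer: 1/138785 ≈ 7.2054e-6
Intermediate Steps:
1/(55779 + 83006) = 1/138785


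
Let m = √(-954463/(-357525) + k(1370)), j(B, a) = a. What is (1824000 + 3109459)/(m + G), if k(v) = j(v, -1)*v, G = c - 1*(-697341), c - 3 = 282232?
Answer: 1727810364385614600/343069957187269187 - 74001885*I*√776790256543/343069957187269187 ≈ 5.0363 - 0.00019011*I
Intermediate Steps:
c = 282235 (c = 3 + 282232 = 282235)
G = 979576 (G = 282235 - 1*(-697341) = 282235 + 697341 = 979576)
k(v) = -v
m = I*√776790256543/23835 (m = √(-954463/(-357525) - 1*1370) = √(-954463*(-1/357525) - 1370) = √(954463/357525 - 1370) = √(-488854787/357525) = I*√776790256543/23835 ≈ 36.977*I)
(1824000 + 3109459)/(m + G) = (1824000 + 3109459)/(I*√776790256543/23835 + 979576) = 4933459/(979576 + I*√776790256543/23835)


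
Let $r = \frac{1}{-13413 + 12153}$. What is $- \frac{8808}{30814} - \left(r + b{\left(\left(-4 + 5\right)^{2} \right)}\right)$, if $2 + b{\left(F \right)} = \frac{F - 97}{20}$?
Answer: $\frac{18067649}{2773260} \approx 6.5149$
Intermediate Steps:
$b{\left(F \right)} = - \frac{137}{20} + \frac{F}{20}$ ($b{\left(F \right)} = -2 + \frac{F - 97}{20} = -2 + \frac{-97 + F}{20} = -2 + \left(- \frac{97}{20} + \frac{F}{20}\right) = - \frac{137}{20} + \frac{F}{20}$)
$r = - \frac{1}{1260}$ ($r = \frac{1}{-1260} = - \frac{1}{1260} \approx -0.00079365$)
$- \frac{8808}{30814} - \left(r + b{\left(\left(-4 + 5\right)^{2} \right)}\right) = - \frac{8808}{30814} - \left(- \frac{1}{1260} - \left(\frac{137}{20} - \frac{\left(-4 + 5\right)^{2}}{20}\right)\right) = \left(-8808\right) \frac{1}{30814} - \left(- \frac{1}{1260} - \left(\frac{137}{20} - \frac{1^{2}}{20}\right)\right) = - \frac{4404}{15407} - \left(- \frac{1}{1260} + \left(- \frac{137}{20} + \frac{1}{20} \cdot 1\right)\right) = - \frac{4404}{15407} - \left(- \frac{1}{1260} + \left(- \frac{137}{20} + \frac{1}{20}\right)\right) = - \frac{4404}{15407} - \left(- \frac{1}{1260} - \frac{34}{5}\right) = - \frac{4404}{15407} - - \frac{8569}{1260} = - \frac{4404}{15407} + \frac{8569}{1260} = \frac{18067649}{2773260}$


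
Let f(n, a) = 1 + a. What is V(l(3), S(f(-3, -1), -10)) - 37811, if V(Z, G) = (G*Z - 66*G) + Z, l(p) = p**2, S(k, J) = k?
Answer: -37802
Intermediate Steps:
V(Z, G) = Z - 66*G + G*Z (V(Z, G) = (-66*G + G*Z) + Z = Z - 66*G + G*Z)
V(l(3), S(f(-3, -1), -10)) - 37811 = (3**2 - 66*(1 - 1) + (1 - 1)*3**2) - 37811 = (9 - 66*0 + 0*9) - 37811 = (9 + 0 + 0) - 37811 = 9 - 37811 = -37802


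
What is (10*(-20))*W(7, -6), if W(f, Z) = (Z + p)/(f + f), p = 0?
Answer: 600/7 ≈ 85.714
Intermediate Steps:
W(f, Z) = Z/(2*f) (W(f, Z) = (Z + 0)/(f + f) = Z/((2*f)) = Z*(1/(2*f)) = Z/(2*f))
(10*(-20))*W(7, -6) = (10*(-20))*((½)*(-6)/7) = -100*(-6)/7 = -200*(-3/7) = 600/7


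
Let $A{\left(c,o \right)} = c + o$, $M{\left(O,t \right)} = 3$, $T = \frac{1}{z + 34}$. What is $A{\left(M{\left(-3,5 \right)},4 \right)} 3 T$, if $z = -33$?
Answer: $21$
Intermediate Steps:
$T = 1$ ($T = \frac{1}{-33 + 34} = 1^{-1} = 1$)
$A{\left(M{\left(-3,5 \right)},4 \right)} 3 T = \left(3 + 4\right) 3 \cdot 1 = 7 \cdot 3 \cdot 1 = 21 \cdot 1 = 21$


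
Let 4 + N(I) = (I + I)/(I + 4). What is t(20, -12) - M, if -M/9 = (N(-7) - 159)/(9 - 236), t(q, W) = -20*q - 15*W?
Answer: -48515/227 ≈ -213.72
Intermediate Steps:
N(I) = -4 + 2*I/(4 + I) (N(I) = -4 + (I + I)/(I + 4) = -4 + (2*I)/(4 + I) = -4 + 2*I/(4 + I))
M = -1425/227 (M = -9*(2*(-8 - 1*(-7))/(4 - 7) - 159)/(9 - 236) = -9*(2*(-8 + 7)/(-3) - 159)/(-227) = -9*(2*(-⅓)*(-1) - 159)*(-1)/227 = -9*(⅔ - 159)*(-1)/227 = -(-1425)*(-1)/227 = -9*475/681 = -1425/227 ≈ -6.2775)
t(20, -12) - M = (-20*20 - 15*(-12)) - 1*(-1425/227) = (-400 + 180) + 1425/227 = -220 + 1425/227 = -48515/227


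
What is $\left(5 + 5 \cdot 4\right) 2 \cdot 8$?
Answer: $400$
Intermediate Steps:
$\left(5 + 5 \cdot 4\right) 2 \cdot 8 = \left(5 + 20\right) 2 \cdot 8 = 25 \cdot 2 \cdot 8 = 50 \cdot 8 = 400$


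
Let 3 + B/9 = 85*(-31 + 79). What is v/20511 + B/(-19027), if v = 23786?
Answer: -5661017/7363449 ≈ -0.76880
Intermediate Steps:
B = 36693 (B = -27 + 9*(85*(-31 + 79)) = -27 + 9*(85*48) = -27 + 9*4080 = -27 + 36720 = 36693)
v/20511 + B/(-19027) = 23786/20511 + 36693/(-19027) = 23786*(1/20511) + 36693*(-1/19027) = 23786/20511 - 36693/19027 = -5661017/7363449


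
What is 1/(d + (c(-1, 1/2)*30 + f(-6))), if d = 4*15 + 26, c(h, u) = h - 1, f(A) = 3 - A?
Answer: 1/35 ≈ 0.028571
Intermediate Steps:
c(h, u) = -1 + h
d = 86 (d = 60 + 26 = 86)
1/(d + (c(-1, 1/2)*30 + f(-6))) = 1/(86 + ((-1 - 1)*30 + (3 - 1*(-6)))) = 1/(86 + (-2*30 + (3 + 6))) = 1/(86 + (-60 + 9)) = 1/(86 - 51) = 1/35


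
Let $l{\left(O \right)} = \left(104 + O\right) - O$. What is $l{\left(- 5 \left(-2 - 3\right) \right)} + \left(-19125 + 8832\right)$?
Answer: $-10189$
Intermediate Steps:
$l{\left(O \right)} = 104$
$l{\left(- 5 \left(-2 - 3\right) \right)} + \left(-19125 + 8832\right) = 104 + \left(-19125 + 8832\right) = 104 - 10293 = -10189$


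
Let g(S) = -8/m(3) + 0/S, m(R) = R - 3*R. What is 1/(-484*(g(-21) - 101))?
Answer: 3/144716 ≈ 2.0730e-5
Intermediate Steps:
m(R) = -2*R
g(S) = 4/3 (g(S) = -8/((-2*3)) + 0/S = -8/(-6) + 0 = -8*(-1/6) + 0 = 4/3 + 0 = 4/3)
1/(-484*(g(-21) - 101)) = 1/(-484*(4/3 - 101)) = 1/(-484*(-299/3)) = 1/(144716/3) = 3/144716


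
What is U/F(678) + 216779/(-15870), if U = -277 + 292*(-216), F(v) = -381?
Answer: 307585277/2015490 ≈ 152.61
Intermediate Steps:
U = -63349 (U = -277 - 63072 = -63349)
U/F(678) + 216779/(-15870) = -63349/(-381) + 216779/(-15870) = -63349*(-1/381) + 216779*(-1/15870) = 63349/381 - 216779/15870 = 307585277/2015490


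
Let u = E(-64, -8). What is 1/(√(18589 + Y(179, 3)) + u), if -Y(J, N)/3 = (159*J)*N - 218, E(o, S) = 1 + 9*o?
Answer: -575/567531 - I*√236906/567531 ≈ -0.0010132 - 0.00085763*I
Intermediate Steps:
Y(J, N) = 654 - 477*J*N (Y(J, N) = -3*((159*J)*N - 218) = -3*(159*J*N - 218) = -3*(-218 + 159*J*N) = 654 - 477*J*N)
u = -575 (u = 1 + 9*(-64) = 1 - 576 = -575)
1/(√(18589 + Y(179, 3)) + u) = 1/(√(18589 + (654 - 477*179*3)) - 575) = 1/(√(18589 + (654 - 256149)) - 575) = 1/(√(18589 - 255495) - 575) = 1/(√(-236906) - 575) = 1/(I*√236906 - 575) = 1/(-575 + I*√236906)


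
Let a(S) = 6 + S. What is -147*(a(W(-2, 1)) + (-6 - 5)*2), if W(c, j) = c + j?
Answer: 2499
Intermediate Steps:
-147*(a(W(-2, 1)) + (-6 - 5)*2) = -147*((6 + (-2 + 1)) + (-6 - 5)*2) = -147*((6 - 1) - 11*2) = -147*(5 - 22) = -147*(-17) = 2499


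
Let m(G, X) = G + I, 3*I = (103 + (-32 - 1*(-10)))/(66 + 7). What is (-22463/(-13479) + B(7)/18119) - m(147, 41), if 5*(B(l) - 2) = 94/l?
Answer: -90918351653107/623997432555 ≈ -145.70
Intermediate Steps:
B(l) = 2 + 94/(5*l) (B(l) = 2 + (94/l)/5 = 2 + 94/(5*l))
I = 27/73 (I = ((103 + (-32 - 1*(-10)))/(66 + 7))/3 = ((103 + (-32 + 10))/73)/3 = ((103 - 22)*(1/73))/3 = (81*(1/73))/3 = (⅓)*(81/73) = 27/73 ≈ 0.36986)
m(G, X) = 27/73 + G (m(G, X) = G + 27/73 = 27/73 + G)
(-22463/(-13479) + B(7)/18119) - m(147, 41) = (-22463/(-13479) + (2 + (94/5)/7)/18119) - (27/73 + 147) = (-22463*(-1/13479) + (2 + (94/5)*(⅐))*(1/18119)) - 1*10758/73 = (22463/13479 + (2 + 94/35)*(1/18119)) - 10758/73 = (22463/13479 + (164/35)*(1/18119)) - 10758/73 = (22463/13479 + 164/634165) - 10758/73 = 14247458951/8547910035 - 10758/73 = -90918351653107/623997432555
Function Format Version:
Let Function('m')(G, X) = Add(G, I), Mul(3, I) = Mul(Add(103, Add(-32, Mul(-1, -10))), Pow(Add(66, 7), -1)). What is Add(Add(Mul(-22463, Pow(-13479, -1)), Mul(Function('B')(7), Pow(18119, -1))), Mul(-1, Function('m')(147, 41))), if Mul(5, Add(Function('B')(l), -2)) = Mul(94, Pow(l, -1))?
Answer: Rational(-90918351653107, 623997432555) ≈ -145.70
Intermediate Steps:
Function('B')(l) = Add(2, Mul(Rational(94, 5), Pow(l, -1))) (Function('B')(l) = Add(2, Mul(Rational(1, 5), Mul(94, Pow(l, -1)))) = Add(2, Mul(Rational(94, 5), Pow(l, -1))))
I = Rational(27, 73) (I = Mul(Rational(1, 3), Mul(Add(103, Add(-32, Mul(-1, -10))), Pow(Add(66, 7), -1))) = Mul(Rational(1, 3), Mul(Add(103, Add(-32, 10)), Pow(73, -1))) = Mul(Rational(1, 3), Mul(Add(103, -22), Rational(1, 73))) = Mul(Rational(1, 3), Mul(81, Rational(1, 73))) = Mul(Rational(1, 3), Rational(81, 73)) = Rational(27, 73) ≈ 0.36986)
Function('m')(G, X) = Add(Rational(27, 73), G) (Function('m')(G, X) = Add(G, Rational(27, 73)) = Add(Rational(27, 73), G))
Add(Add(Mul(-22463, Pow(-13479, -1)), Mul(Function('B')(7), Pow(18119, -1))), Mul(-1, Function('m')(147, 41))) = Add(Add(Mul(-22463, Pow(-13479, -1)), Mul(Add(2, Mul(Rational(94, 5), Pow(7, -1))), Pow(18119, -1))), Mul(-1, Add(Rational(27, 73), 147))) = Add(Add(Mul(-22463, Rational(-1, 13479)), Mul(Add(2, Mul(Rational(94, 5), Rational(1, 7))), Rational(1, 18119))), Mul(-1, Rational(10758, 73))) = Add(Add(Rational(22463, 13479), Mul(Add(2, Rational(94, 35)), Rational(1, 18119))), Rational(-10758, 73)) = Add(Add(Rational(22463, 13479), Mul(Rational(164, 35), Rational(1, 18119))), Rational(-10758, 73)) = Add(Add(Rational(22463, 13479), Rational(164, 634165)), Rational(-10758, 73)) = Add(Rational(14247458951, 8547910035), Rational(-10758, 73)) = Rational(-90918351653107, 623997432555)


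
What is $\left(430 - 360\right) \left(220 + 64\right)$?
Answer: $19880$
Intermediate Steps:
$\left(430 - 360\right) \left(220 + 64\right) = 70 \cdot 284 = 19880$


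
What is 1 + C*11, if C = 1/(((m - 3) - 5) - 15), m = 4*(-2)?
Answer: 20/31 ≈ 0.64516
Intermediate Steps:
m = -8
C = -1/31 (C = 1/(((-8 - 3) - 5) - 15) = 1/((-11 - 5) - 15) = 1/(-16 - 15) = 1/(-31) = -1/31 ≈ -0.032258)
1 + C*11 = 1 - 1/31*11 = 1 - 11/31 = 20/31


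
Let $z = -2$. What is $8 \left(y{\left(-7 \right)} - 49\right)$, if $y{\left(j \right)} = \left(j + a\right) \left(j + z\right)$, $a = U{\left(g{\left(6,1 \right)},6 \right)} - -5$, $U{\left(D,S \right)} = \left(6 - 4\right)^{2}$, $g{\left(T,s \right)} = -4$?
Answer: $-536$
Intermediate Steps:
$U{\left(D,S \right)} = 4$ ($U{\left(D,S \right)} = 2^{2} = 4$)
$a = 9$ ($a = 4 - -5 = 4 + 5 = 9$)
$y{\left(j \right)} = \left(-2 + j\right) \left(9 + j\right)$ ($y{\left(j \right)} = \left(j + 9\right) \left(j - 2\right) = \left(9 + j\right) \left(-2 + j\right) = \left(-2 + j\right) \left(9 + j\right)$)
$8 \left(y{\left(-7 \right)} - 49\right) = 8 \left(\left(-18 + \left(-7\right)^{2} + 7 \left(-7\right)\right) - 49\right) = 8 \left(\left(-18 + 49 - 49\right) - 49\right) = 8 \left(-18 - 49\right) = 8 \left(-67\right) = -536$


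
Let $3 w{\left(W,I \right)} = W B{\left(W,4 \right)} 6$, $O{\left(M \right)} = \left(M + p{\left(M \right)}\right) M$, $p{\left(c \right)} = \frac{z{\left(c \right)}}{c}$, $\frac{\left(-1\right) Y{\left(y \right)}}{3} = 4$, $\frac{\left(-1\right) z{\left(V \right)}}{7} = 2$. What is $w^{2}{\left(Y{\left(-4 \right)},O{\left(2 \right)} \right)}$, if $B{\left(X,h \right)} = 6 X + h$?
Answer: $2663424$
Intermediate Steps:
$z{\left(V \right)} = -14$ ($z{\left(V \right)} = \left(-7\right) 2 = -14$)
$B{\left(X,h \right)} = h + 6 X$
$Y{\left(y \right)} = -12$ ($Y{\left(y \right)} = \left(-3\right) 4 = -12$)
$p{\left(c \right)} = - \frac{14}{c}$
$O{\left(M \right)} = M \left(M - \frac{14}{M}\right)$ ($O{\left(M \right)} = \left(M - \frac{14}{M}\right) M = M \left(M - \frac{14}{M}\right)$)
$w{\left(W,I \right)} = 2 W \left(4 + 6 W\right)$ ($w{\left(W,I \right)} = \frac{W \left(4 + 6 W\right) 6}{3} = \frac{6 W \left(4 + 6 W\right)}{3} = 2 W \left(4 + 6 W\right)$)
$w^{2}{\left(Y{\left(-4 \right)},O{\left(2 \right)} \right)} = \left(4 \left(-12\right) \left(2 + 3 \left(-12\right)\right)\right)^{2} = \left(4 \left(-12\right) \left(2 - 36\right)\right)^{2} = \left(4 \left(-12\right) \left(-34\right)\right)^{2} = 1632^{2} = 2663424$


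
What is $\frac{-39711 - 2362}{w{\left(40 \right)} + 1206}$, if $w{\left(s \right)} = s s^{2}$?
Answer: $- \frac{42073}{65206} \approx -0.64523$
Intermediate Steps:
$w{\left(s \right)} = s^{3}$
$\frac{-39711 - 2362}{w{\left(40 \right)} + 1206} = \frac{-39711 - 2362}{40^{3} + 1206} = - \frac{42073}{64000 + 1206} = - \frac{42073}{65206}$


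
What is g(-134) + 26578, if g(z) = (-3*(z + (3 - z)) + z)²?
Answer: 47027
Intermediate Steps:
g(z) = (-9 + z)² (g(z) = (-3*3 + z)² = (-9 + z)²)
g(-134) + 26578 = (-9 - 134)² + 26578 = (-143)² + 26578 = 20449 + 26578 = 47027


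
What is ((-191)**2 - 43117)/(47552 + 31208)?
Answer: -1659/19690 ≈ -0.084256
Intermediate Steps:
((-191)**2 - 43117)/(47552 + 31208) = (36481 - 43117)/78760 = -6636*1/78760 = -1659/19690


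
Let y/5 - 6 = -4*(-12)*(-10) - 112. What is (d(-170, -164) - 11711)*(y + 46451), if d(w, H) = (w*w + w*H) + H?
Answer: 1954310505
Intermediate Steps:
d(w, H) = H + w² + H*w (d(w, H) = (w² + H*w) + H = H + w² + H*w)
y = -2930 (y = 30 + 5*(-4*(-12)*(-10) - 112) = 30 + 5*(48*(-10) - 112) = 30 + 5*(-480 - 112) = 30 + 5*(-592) = 30 - 2960 = -2930)
(d(-170, -164) - 11711)*(y + 46451) = ((-164 + (-170)² - 164*(-170)) - 11711)*(-2930 + 46451) = ((-164 + 28900 + 27880) - 11711)*43521 = (56616 - 11711)*43521 = 44905*43521 = 1954310505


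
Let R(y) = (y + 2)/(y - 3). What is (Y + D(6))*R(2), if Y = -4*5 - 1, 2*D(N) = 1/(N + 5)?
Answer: 922/11 ≈ 83.818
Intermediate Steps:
D(N) = 1/(2*(5 + N)) (D(N) = 1/(2*(N + 5)) = 1/(2*(5 + N)))
R(y) = (2 + y)/(-3 + y)
Y = -21 (Y = -20 - 1 = -21)
(Y + D(6))*R(2) = (-21 + 1/(2*(5 + 6)))*((2 + 2)/(-3 + 2)) = (-21 + (1/2)/11)*(4/(-1)) = (-21 + (1/2)*(1/11))*(-1*4) = (-21 + 1/22)*(-4) = -461/22*(-4) = 922/11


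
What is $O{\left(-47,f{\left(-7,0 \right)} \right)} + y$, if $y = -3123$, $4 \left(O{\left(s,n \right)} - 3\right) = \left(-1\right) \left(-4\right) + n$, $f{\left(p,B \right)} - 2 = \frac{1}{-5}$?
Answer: $- \frac{62371}{20} \approx -3118.6$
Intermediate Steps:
$f{\left(p,B \right)} = \frac{9}{5}$ ($f{\left(p,B \right)} = 2 + \frac{1}{-5} = 2 - \frac{1}{5} = \frac{9}{5}$)
$O{\left(s,n \right)} = 4 + \frac{n}{4}$ ($O{\left(s,n \right)} = 3 + \frac{\left(-1\right) \left(-4\right) + n}{4} = 3 + \frac{4 + n}{4} = 3 + \left(1 + \frac{n}{4}\right) = 4 + \frac{n}{4}$)
$O{\left(-47,f{\left(-7,0 \right)} \right)} + y = \left(4 + \frac{1}{4} \cdot \frac{9}{5}\right) - 3123 = \left(4 + \frac{9}{20}\right) - 3123 = \frac{89}{20} - 3123 = - \frac{62371}{20}$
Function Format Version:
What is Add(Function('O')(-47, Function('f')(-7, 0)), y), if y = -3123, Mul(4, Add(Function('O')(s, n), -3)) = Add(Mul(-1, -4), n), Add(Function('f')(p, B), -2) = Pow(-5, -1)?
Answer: Rational(-62371, 20) ≈ -3118.6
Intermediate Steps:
Function('f')(p, B) = Rational(9, 5) (Function('f')(p, B) = Add(2, Pow(-5, -1)) = Add(2, Rational(-1, 5)) = Rational(9, 5))
Function('O')(s, n) = Add(4, Mul(Rational(1, 4), n)) (Function('O')(s, n) = Add(3, Mul(Rational(1, 4), Add(Mul(-1, -4), n))) = Add(3, Mul(Rational(1, 4), Add(4, n))) = Add(3, Add(1, Mul(Rational(1, 4), n))) = Add(4, Mul(Rational(1, 4), n)))
Add(Function('O')(-47, Function('f')(-7, 0)), y) = Add(Add(4, Mul(Rational(1, 4), Rational(9, 5))), -3123) = Add(Add(4, Rational(9, 20)), -3123) = Add(Rational(89, 20), -3123) = Rational(-62371, 20)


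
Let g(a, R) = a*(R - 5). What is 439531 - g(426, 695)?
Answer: 145591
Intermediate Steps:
g(a, R) = a*(-5 + R)
439531 - g(426, 695) = 439531 - 426*(-5 + 695) = 439531 - 426*690 = 439531 - 1*293940 = 439531 - 293940 = 145591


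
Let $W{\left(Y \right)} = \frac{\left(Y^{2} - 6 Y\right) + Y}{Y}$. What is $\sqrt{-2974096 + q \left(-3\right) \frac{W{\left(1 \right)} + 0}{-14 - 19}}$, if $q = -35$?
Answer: $\frac{2 i \sqrt{89966019}}{11} \approx 1724.6 i$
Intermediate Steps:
$W{\left(Y \right)} = \frac{Y^{2} - 5 Y}{Y}$
$\sqrt{-2974096 + q \left(-3\right) \frac{W{\left(1 \right)} + 0}{-14 - 19}} = \sqrt{-2974096 + \left(-35\right) \left(-3\right) \frac{\left(-5 + 1\right) + 0}{-14 - 19}} = \sqrt{-2974096 + 105 \frac{-4 + 0}{-33}} = \sqrt{-2974096 + 105 \left(\left(-4\right) \left(- \frac{1}{33}\right)\right)} = \sqrt{-2974096 + 105 \cdot \frac{4}{33}} = \sqrt{-2974096 + \frac{140}{11}} = \sqrt{- \frac{32714916}{11}} = \frac{2 i \sqrt{89966019}}{11}$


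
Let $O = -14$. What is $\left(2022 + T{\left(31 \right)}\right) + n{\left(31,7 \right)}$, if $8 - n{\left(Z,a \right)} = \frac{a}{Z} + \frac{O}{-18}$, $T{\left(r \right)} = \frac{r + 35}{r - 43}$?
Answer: $\frac{1129111}{558} \approx 2023.5$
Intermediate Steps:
$T{\left(r \right)} = \frac{35 + r}{-43 + r}$
$n{\left(Z,a \right)} = \frac{65}{9} - \frac{a}{Z}$ ($n{\left(Z,a \right)} = 8 - \left(\frac{a}{Z} - \frac{14}{-18}\right) = 8 - \left(\frac{a}{Z} - - \frac{7}{9}\right) = 8 - \left(\frac{a}{Z} + \frac{7}{9}\right) = 8 - \left(\frac{7}{9} + \frac{a}{Z}\right) = \frac{65}{9} - \frac{a}{Z}$)
$\left(2022 + T{\left(31 \right)}\right) + n{\left(31,7 \right)} = \left(2022 + \frac{35 + 31}{-43 + 31}\right) + \left(\frac{65}{9} - \frac{7}{31}\right) = \left(2022 + \frac{1}{-12} \cdot 66\right) + \left(\frac{65}{9} - 7 \cdot \frac{1}{31}\right) = \left(2022 - \frac{11}{2}\right) + \left(\frac{65}{9} - \frac{7}{31}\right) = \left(2022 - \frac{11}{2}\right) + \frac{1952}{279} = \frac{4033}{2} + \frac{1952}{279} = \frac{1129111}{558}$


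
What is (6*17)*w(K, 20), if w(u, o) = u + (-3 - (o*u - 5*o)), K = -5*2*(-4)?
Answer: -67626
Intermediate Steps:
K = 40 (K = -10*(-4) = 40)
w(u, o) = -3 + u + 5*o - o*u (w(u, o) = u + (-3 - (-5*o + o*u)) = u + (-3 + (5*o - o*u)) = u + (-3 + 5*o - o*u) = -3 + u + 5*o - o*u)
(6*17)*w(K, 20) = (6*17)*(-3 + 40 + 5*20 - 1*20*40) = 102*(-3 + 40 + 100 - 800) = 102*(-663) = -67626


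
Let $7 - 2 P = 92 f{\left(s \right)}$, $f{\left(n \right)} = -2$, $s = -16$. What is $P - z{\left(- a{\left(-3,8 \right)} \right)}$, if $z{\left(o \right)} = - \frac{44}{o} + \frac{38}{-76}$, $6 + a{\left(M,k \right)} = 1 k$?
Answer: $74$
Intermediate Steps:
$a{\left(M,k \right)} = -6 + k$ ($a{\left(M,k \right)} = -6 + 1 k = -6 + k$)
$z{\left(o \right)} = - \frac{1}{2} - \frac{44}{o}$ ($z{\left(o \right)} = - \frac{44}{o} + 38 \left(- \frac{1}{76}\right) = - \frac{44}{o} - \frac{1}{2} = - \frac{1}{2} - \frac{44}{o}$)
$P = \frac{191}{2}$ ($P = \frac{7}{2} - \frac{92 \left(-2\right)}{2} = \frac{7}{2} - -92 = \frac{7}{2} + 92 = \frac{191}{2} \approx 95.5$)
$P - z{\left(- a{\left(-3,8 \right)} \right)} = \frac{191}{2} - \frac{-88 - - (-6 + 8)}{2 \left(- (-6 + 8)\right)} = \frac{191}{2} - \frac{-88 - \left(-1\right) 2}{2 \left(\left(-1\right) 2\right)} = \frac{191}{2} - \frac{-88 - -2}{2 \left(-2\right)} = \frac{191}{2} - \frac{1}{2} \left(- \frac{1}{2}\right) \left(-88 + 2\right) = \frac{191}{2} - \frac{1}{2} \left(- \frac{1}{2}\right) \left(-86\right) = \frac{191}{2} - \frac{43}{2} = 74$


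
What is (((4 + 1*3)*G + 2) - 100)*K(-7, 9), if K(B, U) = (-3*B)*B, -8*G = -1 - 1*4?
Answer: 110103/8 ≈ 13763.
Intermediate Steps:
G = 5/8 (G = -(-1 - 1*4)/8 = -(-1 - 4)/8 = -1/8*(-5) = 5/8 ≈ 0.62500)
K(B, U) = -3*B**2
(((4 + 1*3)*G + 2) - 100)*K(-7, 9) = (((4 + 1*3)*(5/8) + 2) - 100)*(-3*(-7)**2) = (((4 + 3)*(5/8) + 2) - 100)*(-3*49) = ((7*(5/8) + 2) - 100)*(-147) = ((35/8 + 2) - 100)*(-147) = (51/8 - 100)*(-147) = -749/8*(-147) = 110103/8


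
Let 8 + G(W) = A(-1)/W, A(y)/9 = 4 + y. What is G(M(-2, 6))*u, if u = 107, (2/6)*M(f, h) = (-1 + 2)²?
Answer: 107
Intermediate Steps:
M(f, h) = 3 (M(f, h) = 3*(-1 + 2)² = 3*1² = 3*1 = 3)
A(y) = 36 + 9*y (A(y) = 9*(4 + y) = 36 + 9*y)
G(W) = -8 + 27/W (G(W) = -8 + (36 + 9*(-1))/W = -8 + (36 - 9)/W = -8 + 27/W)
G(M(-2, 6))*u = (-8 + 27/3)*107 = (-8 + 27*(⅓))*107 = (-8 + 9)*107 = 1*107 = 107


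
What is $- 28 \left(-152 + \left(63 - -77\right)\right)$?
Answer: $336$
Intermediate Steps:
$- 28 \left(-152 + \left(63 - -77\right)\right) = - 28 \left(-152 + \left(63 + 77\right)\right) = - 28 \left(-152 + 140\right) = \left(-28\right) \left(-12\right) = 336$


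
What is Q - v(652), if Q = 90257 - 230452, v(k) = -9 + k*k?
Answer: -565290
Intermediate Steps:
v(k) = -9 + k**2
Q = -140195
Q - v(652) = -140195 - (-9 + 652**2) = -140195 - (-9 + 425104) = -140195 - 1*425095 = -140195 - 425095 = -565290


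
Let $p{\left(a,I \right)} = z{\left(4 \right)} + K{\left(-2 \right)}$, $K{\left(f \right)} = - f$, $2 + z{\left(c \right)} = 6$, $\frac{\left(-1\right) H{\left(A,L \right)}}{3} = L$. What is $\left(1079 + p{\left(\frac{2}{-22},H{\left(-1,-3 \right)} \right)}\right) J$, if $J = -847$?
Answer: $-918995$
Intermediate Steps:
$H{\left(A,L \right)} = - 3 L$
$z{\left(c \right)} = 4$ ($z{\left(c \right)} = -2 + 6 = 4$)
$p{\left(a,I \right)} = 6$ ($p{\left(a,I \right)} = 4 - -2 = 4 + 2 = 6$)
$\left(1079 + p{\left(\frac{2}{-22},H{\left(-1,-3 \right)} \right)}\right) J = \left(1079 + 6\right) \left(-847\right) = 1085 \left(-847\right) = -918995$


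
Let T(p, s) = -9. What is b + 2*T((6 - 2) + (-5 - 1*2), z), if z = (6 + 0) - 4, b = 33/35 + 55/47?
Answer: -26134/1645 ≈ -15.887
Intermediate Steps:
b = 3476/1645 (b = 33*(1/35) + 55*(1/47) = 33/35 + 55/47 = 3476/1645 ≈ 2.1131)
z = 2 (z = 6 - 4 = 2)
b + 2*T((6 - 2) + (-5 - 1*2), z) = 3476/1645 + 2*(-9) = 3476/1645 - 18 = -26134/1645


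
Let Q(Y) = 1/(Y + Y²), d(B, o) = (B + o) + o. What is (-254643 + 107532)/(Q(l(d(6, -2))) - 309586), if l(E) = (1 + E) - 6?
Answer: 882666/1857515 ≈ 0.47519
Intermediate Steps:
d(B, o) = B + 2*o
l(E) = -5 + E
(-254643 + 107532)/(Q(l(d(6, -2))) - 309586) = (-254643 + 107532)/(1/((-5 + (6 + 2*(-2)))*(1 + (-5 + (6 + 2*(-2))))) - 309586) = -147111/(1/((-5 + (6 - 4))*(1 + (-5 + (6 - 4)))) - 309586) = -147111/(1/((-5 + 2)*(1 + (-5 + 2))) - 309586) = -147111/(1/((-3)*(1 - 3)) - 309586) = -147111/(-⅓/(-2) - 309586) = -147111/(-⅓*(-½) - 309586) = -147111/(⅙ - 309586) = -147111/(-1857515/6) = -147111*(-6/1857515) = 882666/1857515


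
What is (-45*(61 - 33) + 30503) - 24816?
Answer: 4427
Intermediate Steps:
(-45*(61 - 33) + 30503) - 24816 = (-45*28 + 30503) - 24816 = (-1260 + 30503) - 24816 = 29243 - 24816 = 4427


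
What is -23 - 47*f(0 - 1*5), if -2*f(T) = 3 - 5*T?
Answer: 635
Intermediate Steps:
f(T) = -3/2 + 5*T/2 (f(T) = -(3 - 5*T)/2 = -3/2 + 5*T/2)
-23 - 47*f(0 - 1*5) = -23 - 47*(-3/2 + 5*(0 - 1*5)/2) = -23 - 47*(-3/2 + 5*(0 - 5)/2) = -23 - 47*(-3/2 + (5/2)*(-5)) = -23 - 47*(-3/2 - 25/2) = -23 - 47*(-14) = -23 + 658 = 635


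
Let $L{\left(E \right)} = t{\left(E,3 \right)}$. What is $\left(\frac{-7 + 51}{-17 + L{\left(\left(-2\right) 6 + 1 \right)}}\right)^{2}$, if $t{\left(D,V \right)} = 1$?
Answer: $\frac{121}{16} \approx 7.5625$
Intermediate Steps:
$L{\left(E \right)} = 1$
$\left(\frac{-7 + 51}{-17 + L{\left(\left(-2\right) 6 + 1 \right)}}\right)^{2} = \left(\frac{-7 + 51}{-17 + 1}\right)^{2} = \left(\frac{44}{-16}\right)^{2} = \left(44 \left(- \frac{1}{16}\right)\right)^{2} = \left(- \frac{11}{4}\right)^{2} = \frac{121}{16}$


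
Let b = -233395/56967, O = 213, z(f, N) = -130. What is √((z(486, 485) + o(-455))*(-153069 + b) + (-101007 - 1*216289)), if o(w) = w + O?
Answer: 2*√5104571429080558/18989 ≈ 7525.0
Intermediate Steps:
b = -233395/56967 (b = -233395*1/56967 = -233395/56967 ≈ -4.0970)
o(w) = 213 + w (o(w) = w + 213 = 213 + w)
√((z(486, 485) + o(-455))*(-153069 + b) + (-101007 - 1*216289)) = √((-130 + (213 - 455))*(-153069 - 233395/56967) + (-101007 - 1*216289)) = √((-130 - 242)*(-8720115118/56967) + (-101007 - 216289)) = √(-372*(-8720115118/56967) - 317296) = √(1081294274632/18989 - 317296) = √(1075269140888/18989) = 2*√5104571429080558/18989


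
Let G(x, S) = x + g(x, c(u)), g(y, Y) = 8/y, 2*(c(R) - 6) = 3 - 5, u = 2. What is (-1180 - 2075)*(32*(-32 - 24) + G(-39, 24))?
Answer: 77487445/13 ≈ 5.9606e+6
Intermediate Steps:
c(R) = 5 (c(R) = 6 + (3 - 5)/2 = 6 + (½)*(-2) = 6 - 1 = 5)
G(x, S) = x + 8/x
(-1180 - 2075)*(32*(-32 - 24) + G(-39, 24)) = (-1180 - 2075)*(32*(-32 - 24) + (-39 + 8/(-39))) = -3255*(32*(-56) + (-39 + 8*(-1/39))) = -3255*(-1792 + (-39 - 8/39)) = -3255*(-1792 - 1529/39) = -3255*(-71417/39) = 77487445/13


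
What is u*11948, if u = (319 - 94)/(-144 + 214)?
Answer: 268830/7 ≈ 38404.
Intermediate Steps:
u = 45/14 (u = 225/70 = 225*(1/70) = 45/14 ≈ 3.2143)
u*11948 = (45/14)*11948 = 268830/7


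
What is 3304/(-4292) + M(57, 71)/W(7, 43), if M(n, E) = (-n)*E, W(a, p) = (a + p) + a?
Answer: -77009/1073 ≈ -71.770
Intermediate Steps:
W(a, p) = p + 2*a
M(n, E) = -E*n
3304/(-4292) + M(57, 71)/W(7, 43) = 3304/(-4292) + (-1*71*57)/(43 + 2*7) = 3304*(-1/4292) - 4047/(43 + 14) = -826/1073 - 4047/57 = -826/1073 - 4047*1/57 = -826/1073 - 71 = -77009/1073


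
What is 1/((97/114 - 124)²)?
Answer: 12996/197093521 ≈ 6.5938e-5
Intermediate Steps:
1/((97/114 - 124)²) = 1/((-14039/114)²) = 1/(197093521/12996) = 12996/197093521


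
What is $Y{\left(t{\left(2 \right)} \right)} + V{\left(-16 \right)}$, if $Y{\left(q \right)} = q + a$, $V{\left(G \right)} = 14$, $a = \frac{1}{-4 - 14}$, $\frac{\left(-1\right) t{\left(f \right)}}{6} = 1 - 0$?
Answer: $\frac{143}{18} \approx 7.9444$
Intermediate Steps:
$t{\left(f \right)} = -6$ ($t{\left(f \right)} = - 6 \left(1 - 0\right) = - 6 \left(1 + 0\right) = \left(-6\right) 1 = -6$)
$a = - \frac{1}{18}$ ($a = \frac{1}{-18} = - \frac{1}{18} \approx -0.055556$)
$Y{\left(q \right)} = - \frac{1}{18} + q$ ($Y{\left(q \right)} = q - \frac{1}{18} = - \frac{1}{18} + q$)
$Y{\left(t{\left(2 \right)} \right)} + V{\left(-16 \right)} = \left(- \frac{1}{18} - 6\right) + 14 = - \frac{109}{18} + 14 = \frac{143}{18}$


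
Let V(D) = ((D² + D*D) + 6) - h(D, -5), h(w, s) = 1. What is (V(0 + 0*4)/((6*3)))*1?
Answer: 5/18 ≈ 0.27778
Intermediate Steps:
V(D) = 5 + 2*D² (V(D) = ((D² + D*D) + 6) - 1*1 = ((D² + D²) + 6) - 1 = (2*D² + 6) - 1 = (6 + 2*D²) - 1 = 5 + 2*D²)
(V(0 + 0*4)/((6*3)))*1 = ((5 + 2*(0 + 0*4)²)/((6*3)))*1 = ((5 + 2*(0 + 0)²)/18)*1 = ((5 + 2*0²)*(1/18))*1 = ((5 + 2*0)*(1/18))*1 = ((5 + 0)*(1/18))*1 = (5*(1/18))*1 = (5/18)*1 = 5/18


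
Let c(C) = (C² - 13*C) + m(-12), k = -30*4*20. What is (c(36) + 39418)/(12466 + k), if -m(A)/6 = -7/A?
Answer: 80485/20132 ≈ 3.9979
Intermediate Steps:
k = -2400 (k = -120*20 = -2400)
m(A) = 42/A (m(A) = -(-42)/A = 42/A)
c(C) = -7/2 + C² - 13*C (c(C) = (C² - 13*C) + 42/(-12) = (C² - 13*C) + 42*(-1/12) = (C² - 13*C) - 7/2 = -7/2 + C² - 13*C)
(c(36) + 39418)/(12466 + k) = ((-7/2 + 36² - 13*36) + 39418)/(12466 - 2400) = ((-7/2 + 1296 - 468) + 39418)/10066 = (1649/2 + 39418)*(1/10066) = (80485/2)*(1/10066) = 80485/20132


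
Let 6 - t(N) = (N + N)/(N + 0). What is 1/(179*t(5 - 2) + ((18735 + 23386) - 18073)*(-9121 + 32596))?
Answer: 1/564527516 ≈ 1.7714e-9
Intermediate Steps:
t(N) = 4 (t(N) = 6 - (N + N)/(N + 0) = 6 - 2*N/N = 6 - 1*2 = 6 - 2 = 4)
1/(179*t(5 - 2) + ((18735 + 23386) - 18073)*(-9121 + 32596)) = 1/(179*4 + ((18735 + 23386) - 18073)*(-9121 + 32596)) = 1/(716 + (42121 - 18073)*23475) = 1/(716 + 24048*23475) = 1/(716 + 564526800) = 1/564527516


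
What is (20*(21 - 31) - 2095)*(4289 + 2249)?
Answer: -15004710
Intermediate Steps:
(20*(21 - 31) - 2095)*(4289 + 2249) = (20*(-10) - 2095)*6538 = (-200 - 2095)*6538 = -2295*6538 = -15004710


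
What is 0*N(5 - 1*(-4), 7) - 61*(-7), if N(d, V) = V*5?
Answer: 427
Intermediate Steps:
N(d, V) = 5*V
0*N(5 - 1*(-4), 7) - 61*(-7) = 0*(5*7) - 61*(-7) = 0*35 + 427 = 0 + 427 = 427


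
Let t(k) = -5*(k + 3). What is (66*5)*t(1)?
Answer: -6600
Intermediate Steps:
t(k) = -15 - 5*k (t(k) = -5*(3 + k) = -15 - 5*k)
(66*5)*t(1) = (66*5)*(-15 - 5*1) = 330*(-15 - 5) = 330*(-20) = -6600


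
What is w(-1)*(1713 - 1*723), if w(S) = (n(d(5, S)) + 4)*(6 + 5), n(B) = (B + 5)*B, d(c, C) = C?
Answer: 0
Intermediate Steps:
n(B) = B*(5 + B) (n(B) = (5 + B)*B = B*(5 + B))
w(S) = 44 + 11*S*(5 + S) (w(S) = (S*(5 + S) + 4)*(6 + 5) = (4 + S*(5 + S))*11 = 44 + 11*S*(5 + S))
w(-1)*(1713 - 1*723) = (44 + 11*(-1)*(5 - 1))*(1713 - 1*723) = (44 + 11*(-1)*4)*(1713 - 723) = (44 - 44)*990 = 0*990 = 0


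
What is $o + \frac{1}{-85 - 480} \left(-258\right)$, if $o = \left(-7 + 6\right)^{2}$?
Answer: $\frac{823}{565} \approx 1.4566$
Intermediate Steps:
$o = 1$ ($o = \left(-1\right)^{2} = 1$)
$o + \frac{1}{-85 - 480} \left(-258\right) = 1 + \frac{1}{-85 - 480} \left(-258\right) = 1 + \frac{1}{-565} \left(-258\right) = 1 - - \frac{258}{565} = 1 + \frac{258}{565} = \frac{823}{565}$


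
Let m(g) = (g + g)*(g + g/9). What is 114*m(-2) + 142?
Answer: 3466/3 ≈ 1155.3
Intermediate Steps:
m(g) = 20*g²/9 (m(g) = (2*g)*(g + g*(⅑)) = (2*g)*(g + g/9) = (2*g)*(10*g/9) = 20*g²/9)
114*m(-2) + 142 = 114*((20/9)*(-2)²) + 142 = 114*((20/9)*4) + 142 = 114*(80/9) + 142 = 3040/3 + 142 = 3466/3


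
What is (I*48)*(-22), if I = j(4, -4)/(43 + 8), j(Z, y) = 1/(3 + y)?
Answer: 352/17 ≈ 20.706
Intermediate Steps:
I = -1/51 (I = 1/((43 + 8)*(3 - 4)) = 1/(51*(-1)) = (1/51)*(-1) = -1/51 ≈ -0.019608)
(I*48)*(-22) = -1/51*48*(-22) = -16/17*(-22) = 352/17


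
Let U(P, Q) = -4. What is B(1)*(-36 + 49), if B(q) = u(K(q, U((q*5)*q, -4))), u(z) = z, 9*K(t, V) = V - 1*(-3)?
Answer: -13/9 ≈ -1.4444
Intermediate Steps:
K(t, V) = 1/3 + V/9 (K(t, V) = (V - 1*(-3))/9 = (V + 3)/9 = (3 + V)/9 = 1/3 + V/9)
B(q) = -1/9 (B(q) = 1/3 + (1/9)*(-4) = 1/3 - 4/9 = -1/9)
B(1)*(-36 + 49) = -(-36 + 49)/9 = -1/9*13 = -13/9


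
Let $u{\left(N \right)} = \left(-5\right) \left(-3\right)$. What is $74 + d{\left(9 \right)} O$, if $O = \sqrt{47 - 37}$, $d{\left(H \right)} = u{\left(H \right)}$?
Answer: $74 + 15 \sqrt{10} \approx 121.43$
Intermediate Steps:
$u{\left(N \right)} = 15$
$d{\left(H \right)} = 15$
$O = \sqrt{10} \approx 3.1623$
$74 + d{\left(9 \right)} O = 74 + 15 \sqrt{10}$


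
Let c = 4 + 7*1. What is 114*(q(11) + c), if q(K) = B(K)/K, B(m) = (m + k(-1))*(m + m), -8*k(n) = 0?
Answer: 3762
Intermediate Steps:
k(n) = 0 (k(n) = -⅛*0 = 0)
c = 11 (c = 4 + 7 = 11)
B(m) = 2*m² (B(m) = (m + 0)*(m + m) = m*(2*m) = 2*m²)
q(K) = 2*K (q(K) = (2*K²)/K = 2*K)
114*(q(11) + c) = 114*(2*11 + 11) = 114*(22 + 11) = 114*33 = 3762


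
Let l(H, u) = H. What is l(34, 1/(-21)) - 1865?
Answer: -1831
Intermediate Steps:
l(34, 1/(-21)) - 1865 = 34 - 1865 = -1831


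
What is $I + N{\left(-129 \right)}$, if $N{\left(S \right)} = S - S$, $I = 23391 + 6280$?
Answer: $29671$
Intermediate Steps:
$I = 29671$
$N{\left(S \right)} = 0$
$I + N{\left(-129 \right)} = 29671 + 0 = 29671$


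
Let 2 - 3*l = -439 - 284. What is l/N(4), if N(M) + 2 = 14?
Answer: 725/36 ≈ 20.139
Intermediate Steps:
N(M) = 12 (N(M) = -2 + 14 = 12)
l = 725/3 (l = ⅔ - (-439 - 284)/3 = ⅔ - ⅓*(-723) = ⅔ + 241 = 725/3 ≈ 241.67)
l/N(4) = (725/3)/12 = (725/3)*(1/12) = 725/36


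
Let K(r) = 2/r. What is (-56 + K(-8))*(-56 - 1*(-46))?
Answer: 1125/2 ≈ 562.50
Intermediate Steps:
(-56 + K(-8))*(-56 - 1*(-46)) = (-56 + 2/(-8))*(-56 - 1*(-46)) = (-56 + 2*(-⅛))*(-56 + 46) = (-56 - ¼)*(-10) = -225/4*(-10) = 1125/2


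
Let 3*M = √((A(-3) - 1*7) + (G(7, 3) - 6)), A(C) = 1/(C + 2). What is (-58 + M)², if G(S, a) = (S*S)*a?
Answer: (174 - √133)²/9 ≈ 2932.9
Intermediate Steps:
G(S, a) = a*S² (G(S, a) = S²*a = a*S²)
A(C) = 1/(2 + C)
M = √133/3 (M = √((1/(2 - 3) - 1*7) + (3*7² - 6))/3 = √((1/(-1) - 7) + (3*49 - 6))/3 = √((-1 - 7) + (147 - 6))/3 = √(-8 + 141)/3 = √133/3 ≈ 3.8442)
(-58 + M)² = (-58 + √133/3)²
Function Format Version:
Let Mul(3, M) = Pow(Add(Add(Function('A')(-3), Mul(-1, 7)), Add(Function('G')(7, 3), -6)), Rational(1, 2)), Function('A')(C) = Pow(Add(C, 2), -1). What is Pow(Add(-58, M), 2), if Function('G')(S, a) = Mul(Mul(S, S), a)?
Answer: Mul(Rational(1, 9), Pow(Add(174, Mul(-1, Pow(133, Rational(1, 2)))), 2)) ≈ 2932.9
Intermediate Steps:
Function('G')(S, a) = Mul(a, Pow(S, 2)) (Function('G')(S, a) = Mul(Pow(S, 2), a) = Mul(a, Pow(S, 2)))
Function('A')(C) = Pow(Add(2, C), -1)
M = Mul(Rational(1, 3), Pow(133, Rational(1, 2))) (M = Mul(Rational(1, 3), Pow(Add(Add(Pow(Add(2, -3), -1), Mul(-1, 7)), Add(Mul(3, Pow(7, 2)), -6)), Rational(1, 2))) = Mul(Rational(1, 3), Pow(Add(Add(Pow(-1, -1), -7), Add(Mul(3, 49), -6)), Rational(1, 2))) = Mul(Rational(1, 3), Pow(Add(Add(-1, -7), Add(147, -6)), Rational(1, 2))) = Mul(Rational(1, 3), Pow(Add(-8, 141), Rational(1, 2))) = Mul(Rational(1, 3), Pow(133, Rational(1, 2))) ≈ 3.8442)
Pow(Add(-58, M), 2) = Pow(Add(-58, Mul(Rational(1, 3), Pow(133, Rational(1, 2)))), 2)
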